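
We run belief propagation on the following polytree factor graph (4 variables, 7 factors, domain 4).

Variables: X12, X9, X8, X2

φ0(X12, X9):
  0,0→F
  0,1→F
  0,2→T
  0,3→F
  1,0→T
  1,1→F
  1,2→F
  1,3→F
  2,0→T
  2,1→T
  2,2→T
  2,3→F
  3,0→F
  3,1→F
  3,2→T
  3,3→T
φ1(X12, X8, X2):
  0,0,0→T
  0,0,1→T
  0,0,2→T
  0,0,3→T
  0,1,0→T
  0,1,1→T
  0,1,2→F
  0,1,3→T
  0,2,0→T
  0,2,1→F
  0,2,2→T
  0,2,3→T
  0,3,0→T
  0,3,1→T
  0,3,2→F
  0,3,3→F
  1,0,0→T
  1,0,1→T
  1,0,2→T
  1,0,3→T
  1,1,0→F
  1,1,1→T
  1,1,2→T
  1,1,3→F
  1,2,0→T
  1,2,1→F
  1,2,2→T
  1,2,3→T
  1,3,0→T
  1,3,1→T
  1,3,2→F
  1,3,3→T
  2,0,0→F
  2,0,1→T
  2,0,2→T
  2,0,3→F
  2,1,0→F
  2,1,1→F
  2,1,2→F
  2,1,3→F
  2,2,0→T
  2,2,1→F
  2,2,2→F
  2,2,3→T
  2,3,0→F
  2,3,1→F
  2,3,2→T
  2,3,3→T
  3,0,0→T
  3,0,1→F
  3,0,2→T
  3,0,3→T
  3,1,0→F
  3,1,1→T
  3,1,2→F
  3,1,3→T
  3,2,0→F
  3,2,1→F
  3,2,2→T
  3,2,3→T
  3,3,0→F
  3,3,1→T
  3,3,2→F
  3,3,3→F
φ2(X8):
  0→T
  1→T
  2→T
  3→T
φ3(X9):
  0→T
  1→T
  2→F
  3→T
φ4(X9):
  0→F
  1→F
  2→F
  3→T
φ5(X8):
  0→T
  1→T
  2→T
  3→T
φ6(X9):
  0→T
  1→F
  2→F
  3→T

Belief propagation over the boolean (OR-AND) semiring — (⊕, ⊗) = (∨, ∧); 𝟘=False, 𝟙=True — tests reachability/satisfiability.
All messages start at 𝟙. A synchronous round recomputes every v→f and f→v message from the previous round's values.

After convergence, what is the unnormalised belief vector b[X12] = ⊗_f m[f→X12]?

b[X12] = [F, F, F, T]

init: all messages = 𝟙 over 4 values
r1 m[φ0→X12] = [T, T, T, T]
r1 m[φ0→X9] = [T, T, T, T]
r1 m[φ1→X12] = [T, T, T, T]
r1 m[φ1→X8] = [T, T, T, T]
r1 m[φ1→X2] = [T, T, T, T]
r1 m[φ2→X8] = [T, T, T, T]
r1 m[φ3→X9] = [T, T, F, T]
r1 m[φ4→X9] = [F, F, F, T]
r1 m[φ5→X8] = [T, T, T, T]
r1 m[φ6→X9] = [T, F, F, T]
r1 m[X12→φ0] = [T, T, T, T]
r1 m[X12→φ1] = [T, T, T, T]
r1 m[X9→φ0] = [T, T, T, T]
r1 m[X9→φ3] = [T, T, T, T]
r1 m[X9→φ4] = [T, T, T, T]
r1 m[X9→φ6] = [T, T, T, T]
r1 m[X8→φ1] = [T, T, T, T]
r1 m[X8→φ2] = [T, T, T, T]
r1 m[X8→φ5] = [T, T, T, T]
r1 m[X2→φ1] = [T, T, T, T]
r2 m[φ0→X12] = [T, T, T, T]
r2 m[φ0→X9] = [T, T, T, T]
r2 m[φ1→X12] = [T, T, T, T]
r2 m[φ1→X8] = [T, T, T, T]
r2 m[φ1→X2] = [T, T, T, T]
r2 m[φ2→X8] = [T, T, T, T]
r2 m[φ3→X9] = [T, T, F, T]
r2 m[φ4→X9] = [F, F, F, T]
r2 m[φ5→X8] = [T, T, T, T]
r2 m[φ6→X9] = [T, F, F, T]
r2 m[X12→φ0] = [T, T, T, T]
r2 m[X12→φ1] = [T, T, T, T]
r2 m[X9→φ0] = [F, F, F, T]
r2 m[X9→φ3] = [F, F, F, T]
r2 m[X9→φ4] = [T, F, F, T]
r2 m[X9→φ6] = [F, F, F, T]
r2 m[X8→φ1] = [T, T, T, T]
r2 m[X8→φ2] = [T, T, T, T]
r2 m[X8→φ5] = [T, T, T, T]
r2 m[X2→φ1] = [T, T, T, T]
r3 m[φ0→X12] = [F, F, F, T]
r3 m[φ0→X9] = [T, T, T, T]
r3 m[φ1→X12] = [T, T, T, T]
r3 m[φ1→X8] = [T, T, T, T]
r3 m[φ1→X2] = [T, T, T, T]
r3 m[φ2→X8] = [T, T, T, T]
r3 m[φ3→X9] = [T, T, F, T]
r3 m[φ4→X9] = [F, F, F, T]
r3 m[φ5→X8] = [T, T, T, T]
r3 m[φ6→X9] = [T, F, F, T]
r3 m[X12→φ0] = [T, T, T, T]
r3 m[X12→φ1] = [T, T, T, T]
r3 m[X9→φ0] = [F, F, F, T]
r3 m[X9→φ3] = [F, F, F, T]
r3 m[X9→φ4] = [T, F, F, T]
r3 m[X9→φ6] = [F, F, F, T]
r3 m[X8→φ1] = [T, T, T, T]
r3 m[X8→φ2] = [T, T, T, T]
r3 m[X8→φ5] = [T, T, T, T]
r3 m[X2→φ1] = [T, T, T, T]
r4 m[φ0→X12] = [F, F, F, T]
r4 m[φ0→X9] = [T, T, T, T]
r4 m[φ1→X12] = [T, T, T, T]
r4 m[φ1→X8] = [T, T, T, T]
r4 m[φ1→X2] = [T, T, T, T]
r4 m[φ2→X8] = [T, T, T, T]
r4 m[φ3→X9] = [T, T, F, T]
r4 m[φ4→X9] = [F, F, F, T]
r4 m[φ5→X8] = [T, T, T, T]
r4 m[φ6→X9] = [T, F, F, T]
r4 m[X12→φ0] = [T, T, T, T]
r4 m[X12→φ1] = [F, F, F, T]
r4 m[X9→φ0] = [F, F, F, T]
r4 m[X9→φ3] = [F, F, F, T]
r4 m[X9→φ4] = [T, F, F, T]
r4 m[X9→φ6] = [F, F, F, T]
r4 m[X8→φ1] = [T, T, T, T]
r4 m[X8→φ2] = [T, T, T, T]
r4 m[X8→φ5] = [T, T, T, T]
r4 m[X2→φ1] = [T, T, T, T]
r5 m[φ0→X12] = [F, F, F, T]
r5 m[φ0→X9] = [T, T, T, T]
r5 m[φ1→X12] = [T, T, T, T]
r5 m[φ1→X8] = [T, T, T, T]
r5 m[φ1→X2] = [T, T, T, T]
r5 m[φ2→X8] = [T, T, T, T]
r5 m[φ3→X9] = [T, T, F, T]
r5 m[φ4→X9] = [F, F, F, T]
r5 m[φ5→X8] = [T, T, T, T]
r5 m[φ6→X9] = [T, F, F, T]
r5 m[X12→φ0] = [T, T, T, T]
r5 m[X12→φ1] = [F, F, F, T]
r5 m[X9→φ0] = [F, F, F, T]
r5 m[X9→φ3] = [F, F, F, T]
r5 m[X9→φ4] = [T, F, F, T]
r5 m[X9→φ6] = [F, F, F, T]
r5 m[X8→φ1] = [T, T, T, T]
r5 m[X8→φ2] = [T, T, T, T]
r5 m[X8→φ5] = [T, T, T, T]
r5 m[X2→φ1] = [T, T, T, T]
fixed point reached at round 5
b[X12] = ⊗ incoming = [F, F, F, T]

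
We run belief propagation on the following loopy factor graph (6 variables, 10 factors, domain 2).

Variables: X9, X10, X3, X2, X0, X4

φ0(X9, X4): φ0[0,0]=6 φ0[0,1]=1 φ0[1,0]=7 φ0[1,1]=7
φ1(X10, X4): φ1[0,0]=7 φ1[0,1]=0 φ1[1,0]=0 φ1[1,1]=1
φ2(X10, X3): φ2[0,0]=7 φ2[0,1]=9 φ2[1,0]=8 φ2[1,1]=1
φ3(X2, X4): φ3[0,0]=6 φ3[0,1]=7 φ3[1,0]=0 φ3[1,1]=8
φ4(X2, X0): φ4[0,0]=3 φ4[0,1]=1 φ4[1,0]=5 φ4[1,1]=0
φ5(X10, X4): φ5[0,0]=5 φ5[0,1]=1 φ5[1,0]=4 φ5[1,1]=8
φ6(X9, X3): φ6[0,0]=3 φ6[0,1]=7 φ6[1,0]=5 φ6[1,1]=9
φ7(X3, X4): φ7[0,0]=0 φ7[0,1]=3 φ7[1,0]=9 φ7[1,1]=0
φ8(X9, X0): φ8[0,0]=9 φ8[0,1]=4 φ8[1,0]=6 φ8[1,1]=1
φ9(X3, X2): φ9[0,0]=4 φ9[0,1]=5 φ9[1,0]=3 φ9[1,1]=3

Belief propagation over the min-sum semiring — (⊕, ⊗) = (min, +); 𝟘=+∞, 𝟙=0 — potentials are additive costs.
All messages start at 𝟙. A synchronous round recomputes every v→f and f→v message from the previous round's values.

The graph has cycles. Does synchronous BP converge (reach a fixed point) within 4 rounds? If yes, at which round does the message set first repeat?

NOT CONVERGED within 4 rounds

init: all messages = 𝟙 over 2 values
r1 m[φ0→X9] = [1, 7]
r1 m[φ0→X4] = [6, 1]
r1 m[φ1→X10] = [0, 0]
r1 m[φ1→X4] = [0, 0]
r1 m[φ2→X10] = [7, 1]
r1 m[φ2→X3] = [7, 1]
r1 m[φ3→X2] = [6, 0]
r1 m[φ3→X4] = [0, 7]
r1 m[φ4→X2] = [1, 0]
r1 m[φ4→X0] = [3, 0]
r1 m[φ5→X10] = [1, 4]
r1 m[φ5→X4] = [4, 1]
r1 m[φ6→X9] = [3, 5]
r1 m[φ6→X3] = [3, 7]
r1 m[φ7→X3] = [0, 0]
r1 m[φ7→X4] = [0, 0]
r1 m[φ8→X9] = [4, 1]
r1 m[φ8→X0] = [6, 1]
r1 m[φ9→X3] = [4, 3]
r1 m[φ9→X2] = [3, 3]
r1 m[X9→φ0] = [0, 0]
r1 m[X9→φ6] = [0, 0]
r1 m[X9→φ8] = [0, 0]
r1 m[X10→φ1] = [0, 0]
r1 m[X10→φ2] = [0, 0]
r1 m[X10→φ5] = [0, 0]
r1 m[X3→φ2] = [0, 0]
r1 m[X3→φ6] = [0, 0]
r1 m[X3→φ7] = [0, 0]
r1 m[X3→φ9] = [0, 0]
r1 m[X2→φ3] = [0, 0]
r1 m[X2→φ4] = [0, 0]
r1 m[X2→φ9] = [0, 0]
r1 m[X0→φ4] = [0, 0]
r1 m[X0→φ8] = [0, 0]
r1 m[X4→φ0] = [0, 0]
r1 m[X4→φ1] = [0, 0]
r1 m[X4→φ3] = [0, 0]
r1 m[X4→φ5] = [0, 0]
r1 m[X4→φ7] = [0, 0]
r2 m[φ0→X9] = [1, 7]
r2 m[φ0→X4] = [6, 1]
r2 m[φ1→X10] = [0, 0]
r2 m[φ1→X4] = [0, 0]
r2 m[φ2→X10] = [7, 1]
r2 m[φ2→X3] = [7, 1]
r2 m[φ3→X2] = [6, 0]
r2 m[φ3→X4] = [0, 7]
r2 m[φ4→X2] = [1, 0]
r2 m[φ4→X0] = [3, 0]
r2 m[φ5→X10] = [1, 4]
r2 m[φ5→X4] = [4, 1]
r2 m[φ6→X9] = [3, 5]
r2 m[φ6→X3] = [3, 7]
r2 m[φ7→X3] = [0, 0]
r2 m[φ7→X4] = [0, 0]
r2 m[φ8→X9] = [4, 1]
r2 m[φ8→X0] = [6, 1]
r2 m[φ9→X3] = [4, 3]
r2 m[φ9→X2] = [3, 3]
r2 m[X9→φ0] = [7, 6]
r2 m[X9→φ6] = [5, 8]
r2 m[X9→φ8] = [4, 12]
r2 m[X10→φ1] = [8, 5]
r2 m[X10→φ2] = [1, 4]
r2 m[X10→φ5] = [7, 1]
r2 m[X3→φ2] = [7, 10]
r2 m[X3→φ6] = [11, 4]
r2 m[X3→φ7] = [14, 11]
r2 m[X3→φ9] = [10, 8]
r2 m[X2→φ3] = [4, 3]
r2 m[X2→φ4] = [9, 3]
r2 m[X2→φ9] = [7, 0]
r2 m[X0→φ4] = [6, 1]
r2 m[X0→φ8] = [3, 0]
r2 m[X4→φ0] = [4, 8]
r2 m[X4→φ1] = [10, 9]
r2 m[X4→φ3] = [10, 2]
r2 m[X4→φ5] = [6, 8]
r2 m[X4→φ7] = [10, 9]
r3 m[φ0→X9] = [9, 11]
r3 m[φ0→X4] = [13, 8]
r3 m[φ1→X10] = [9, 10]
r3 m[φ1→X4] = [5, 6]
r3 m[φ2→X10] = [14, 11]
r3 m[φ2→X3] = [8, 5]
r3 m[φ3→X2] = [9, 10]
r3 m[φ3→X4] = [3, 11]
r3 m[φ4→X2] = [2, 1]
r3 m[φ4→X0] = [8, 3]
r3 m[φ5→X10] = [9, 10]
r3 m[φ5→X4] = [5, 8]
r3 m[φ6→X9] = [11, 13]
r3 m[φ6→X3] = [8, 12]
r3 m[φ7→X3] = [10, 9]
r3 m[φ7→X4] = [14, 11]
r3 m[φ8→X9] = [4, 1]
r3 m[φ8→X0] = [13, 8]
r3 m[φ9→X3] = [5, 3]
r3 m[φ9→X2] = [11, 11]
r3 m[X9→φ0] = [7, 6]
r3 m[X9→φ6] = [5, 8]
r3 m[X9→φ8] = [4, 12]
r3 m[X10→φ1] = [8, 5]
r3 m[X10→φ2] = [1, 4]
r3 m[X10→φ5] = [7, 1]
r3 m[X3→φ2] = [7, 10]
r3 m[X3→φ6] = [11, 4]
r3 m[X3→φ7] = [14, 11]
r3 m[X3→φ9] = [10, 8]
r3 m[X2→φ3] = [4, 3]
r3 m[X2→φ4] = [9, 3]
r3 m[X2→φ9] = [7, 0]
r3 m[X0→φ4] = [6, 1]
r3 m[X0→φ8] = [3, 0]
r3 m[X4→φ0] = [4, 8]
r3 m[X4→φ1] = [10, 9]
r3 m[X4→φ3] = [10, 2]
r3 m[X4→φ5] = [6, 8]
r3 m[X4→φ7] = [10, 9]
r4 m[φ0→X9] = [9, 11]
r4 m[φ0→X4] = [13, 8]
r4 m[φ1→X10] = [9, 10]
r4 m[φ1→X4] = [5, 6]
r4 m[φ2→X10] = [14, 11]
r4 m[φ2→X3] = [8, 5]
r4 m[φ3→X2] = [9, 10]
r4 m[φ3→X4] = [3, 11]
r4 m[φ4→X2] = [2, 1]
r4 m[φ4→X0] = [8, 3]
r4 m[φ5→X10] = [9, 10]
r4 m[φ5→X4] = [5, 8]
r4 m[φ6→X9] = [11, 13]
r4 m[φ6→X3] = [8, 12]
r4 m[φ7→X3] = [10, 9]
r4 m[φ7→X4] = [14, 11]
r4 m[φ8→X9] = [4, 1]
r4 m[φ8→X0] = [13, 8]
r4 m[φ9→X3] = [5, 3]
r4 m[φ9→X2] = [11, 11]
r4 m[X9→φ0] = [15, 14]
r4 m[X9→φ6] = [13, 12]
r4 m[X9→φ8] = [20, 24]
r4 m[X10→φ1] = [23, 21]
r4 m[X10→φ2] = [18, 20]
r4 m[X10→φ5] = [23, 21]
r4 m[X3→φ2] = [23, 24]
r4 m[X3→φ6] = [23, 17]
r4 m[X3→φ7] = [21, 20]
r4 m[X3→φ9] = [26, 26]
r4 m[X2→φ3] = [13, 12]
r4 m[X2→φ4] = [20, 21]
r4 m[X2→φ9] = [11, 11]
r4 m[X0→φ4] = [13, 8]
r4 m[X0→φ8] = [8, 3]
r4 m[X4→φ0] = [27, 36]
r4 m[X4→φ1] = [35, 38]
r4 m[X4→φ3] = [37, 33]
r4 m[X4→φ5] = [35, 36]
r4 m[X4→φ7] = [26, 33]
no fixed point within 4 rounds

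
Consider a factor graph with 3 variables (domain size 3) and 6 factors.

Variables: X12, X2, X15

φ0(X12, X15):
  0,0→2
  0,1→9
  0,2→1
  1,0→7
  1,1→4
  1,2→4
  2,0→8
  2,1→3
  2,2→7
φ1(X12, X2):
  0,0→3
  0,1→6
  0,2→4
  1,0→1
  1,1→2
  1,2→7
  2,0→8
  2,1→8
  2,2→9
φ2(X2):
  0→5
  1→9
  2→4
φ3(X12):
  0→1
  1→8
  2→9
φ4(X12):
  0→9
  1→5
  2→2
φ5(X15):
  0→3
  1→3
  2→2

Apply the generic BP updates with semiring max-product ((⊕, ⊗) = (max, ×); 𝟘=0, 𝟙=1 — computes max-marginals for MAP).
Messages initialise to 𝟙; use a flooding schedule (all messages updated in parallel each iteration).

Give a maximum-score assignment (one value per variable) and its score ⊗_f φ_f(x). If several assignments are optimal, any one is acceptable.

assignment: (X12=2, X2=1, X15=0); score = 31104

init: all messages = 𝟙 over 3 values
r1 m[φ0→X12] = [9, 7, 8]
r1 m[φ0→X15] = [8, 9, 7]
r1 m[φ1→X12] = [6, 7, 9]
r1 m[φ1→X2] = [8, 8, 9]
r1 m[φ2→X2] = [5, 9, 4]
r1 m[φ3→X12] = [1, 8, 9]
r1 m[φ4→X12] = [9, 5, 2]
r1 m[φ5→X15] = [3, 3, 2]
r1 m[X12→φ0] = [1, 1, 1]
r1 m[X12→φ1] = [1, 1, 1]
r1 m[X12→φ3] = [1, 1, 1]
r1 m[X12→φ4] = [1, 1, 1]
r1 m[X2→φ1] = [1, 1, 1]
r1 m[X2→φ2] = [1, 1, 1]
r1 m[X15→φ0] = [1, 1, 1]
r1 m[X15→φ5] = [1, 1, 1]
r2 m[φ0→X12] = [9, 7, 8]
r2 m[φ0→X15] = [8, 9, 7]
r2 m[φ1→X12] = [6, 7, 9]
r2 m[φ1→X2] = [8, 8, 9]
r2 m[φ2→X2] = [5, 9, 4]
r2 m[φ3→X12] = [1, 8, 9]
r2 m[φ4→X12] = [9, 5, 2]
r2 m[φ5→X15] = [3, 3, 2]
r2 m[X12→φ0] = [54, 280, 162]
r2 m[X12→φ1] = [81, 280, 144]
r2 m[X12→φ3] = [486, 245, 144]
r2 m[X12→φ4] = [54, 392, 648]
r2 m[X2→φ1] = [5, 9, 4]
r2 m[X2→φ2] = [8, 8, 9]
r2 m[X15→φ0] = [3, 3, 2]
r2 m[X15→φ5] = [8, 9, 7]
r3 m[φ0→X12] = [27, 21, 24]
r3 m[φ0→X15] = [1960, 1120, 1134]
r3 m[φ1→X12] = [54, 28, 72]
r3 m[φ1→X2] = [1152, 1152, 1960]
r3 m[φ2→X2] = [5, 9, 4]
r3 m[φ3→X12] = [1, 8, 9]
r3 m[φ4→X12] = [9, 5, 2]
r3 m[φ5→X15] = [3, 3, 2]
r3 m[X12→φ0] = [54, 280, 162]
r3 m[X12→φ1] = [81, 280, 144]
r3 m[X12→φ3] = [486, 245, 144]
r3 m[X12→φ4] = [54, 392, 648]
r3 m[X2→φ1] = [5, 9, 4]
r3 m[X2→φ2] = [8, 8, 9]
r3 m[X15→φ0] = [3, 3, 2]
r3 m[X15→φ5] = [8, 9, 7]
r4 m[φ0→X12] = [27, 21, 24]
r4 m[φ0→X15] = [1960, 1120, 1134]
r4 m[φ1→X12] = [54, 28, 72]
r4 m[φ1→X2] = [1152, 1152, 1960]
r4 m[φ2→X2] = [5, 9, 4]
r4 m[φ3→X12] = [1, 8, 9]
r4 m[φ4→X12] = [9, 5, 2]
r4 m[φ5→X15] = [3, 3, 2]
r4 m[X12→φ0] = [486, 1120, 1296]
r4 m[X12→φ1] = [243, 840, 432]
r4 m[X12→φ3] = [13122, 2940, 3456]
r4 m[X12→φ4] = [1458, 4704, 15552]
r4 m[X2→φ1] = [5, 9, 4]
r4 m[X2→φ2] = [1152, 1152, 1960]
r4 m[X15→φ0] = [3, 3, 2]
r4 m[X15→φ5] = [1960, 1120, 1134]
r5 m[φ0→X12] = [27, 21, 24]
r5 m[φ0→X15] = [10368, 4480, 9072]
r5 m[φ1→X12] = [54, 28, 72]
r5 m[φ1→X2] = [3456, 3456, 5880]
r5 m[φ2→X2] = [5, 9, 4]
r5 m[φ3→X12] = [1, 8, 9]
r5 m[φ4→X12] = [9, 5, 2]
r5 m[φ5→X15] = [3, 3, 2]
r5 m[X12→φ0] = [486, 1120, 1296]
r5 m[X12→φ1] = [243, 840, 432]
r5 m[X12→φ3] = [13122, 2940, 3456]
r5 m[X12→φ4] = [1458, 4704, 15552]
r5 m[X2→φ1] = [5, 9, 4]
r5 m[X2→φ2] = [1152, 1152, 1960]
r5 m[X15→φ0] = [3, 3, 2]
r5 m[X15→φ5] = [1960, 1120, 1134]
r6 m[φ0→X12] = [27, 21, 24]
r6 m[φ0→X15] = [10368, 4480, 9072]
r6 m[φ1→X12] = [54, 28, 72]
r6 m[φ1→X2] = [3456, 3456, 5880]
r6 m[φ2→X2] = [5, 9, 4]
r6 m[φ3→X12] = [1, 8, 9]
r6 m[φ4→X12] = [9, 5, 2]
r6 m[φ5→X15] = [3, 3, 2]
r6 m[X12→φ0] = [486, 1120, 1296]
r6 m[X12→φ1] = [243, 840, 432]
r6 m[X12→φ3] = [13122, 2940, 3456]
r6 m[X12→φ4] = [1458, 4704, 15552]
r6 m[X2→φ1] = [5, 9, 4]
r6 m[X2→φ2] = [3456, 3456, 5880]
r6 m[X15→φ0] = [3, 3, 2]
r6 m[X15→φ5] = [10368, 4480, 9072]
r7 m[φ0→X12] = [27, 21, 24]
r7 m[φ0→X15] = [10368, 4480, 9072]
r7 m[φ1→X12] = [54, 28, 72]
r7 m[φ1→X2] = [3456, 3456, 5880]
r7 m[φ2→X2] = [5, 9, 4]
r7 m[φ3→X12] = [1, 8, 9]
r7 m[φ4→X12] = [9, 5, 2]
r7 m[φ5→X15] = [3, 3, 2]
r7 m[X12→φ0] = [486, 1120, 1296]
r7 m[X12→φ1] = [243, 840, 432]
r7 m[X12→φ3] = [13122, 2940, 3456]
r7 m[X12→φ4] = [1458, 4704, 15552]
r7 m[X2→φ1] = [5, 9, 4]
r7 m[X2→φ2] = [3456, 3456, 5880]
r7 m[X15→φ0] = [3, 3, 2]
r7 m[X15→φ5] = [10368, 4480, 9072]
fixed point reached at round 7
traceback from X12: (X12=2, X2=1, X15=0), score=31104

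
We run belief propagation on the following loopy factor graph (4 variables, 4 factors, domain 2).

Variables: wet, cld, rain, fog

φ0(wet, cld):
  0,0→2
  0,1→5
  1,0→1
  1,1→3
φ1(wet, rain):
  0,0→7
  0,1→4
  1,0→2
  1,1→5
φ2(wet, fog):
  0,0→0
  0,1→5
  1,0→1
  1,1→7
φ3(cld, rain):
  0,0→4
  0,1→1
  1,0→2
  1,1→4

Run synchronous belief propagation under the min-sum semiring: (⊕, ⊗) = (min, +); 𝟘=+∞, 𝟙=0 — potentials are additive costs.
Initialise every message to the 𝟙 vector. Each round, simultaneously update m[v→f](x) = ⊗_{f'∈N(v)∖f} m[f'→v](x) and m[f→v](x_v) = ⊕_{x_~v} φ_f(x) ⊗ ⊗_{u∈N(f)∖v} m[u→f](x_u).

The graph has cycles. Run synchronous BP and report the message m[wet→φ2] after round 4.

message @ round 4 = [8, 6]

init: all messages = 𝟙 over 2 values
r1 m[φ0→wet] = [2, 1]
r1 m[φ0→cld] = [1, 3]
r1 m[φ1→wet] = [4, 2]
r1 m[φ1→rain] = [2, 4]
r1 m[φ2→wet] = [0, 1]
r1 m[φ2→fog] = [0, 5]
r1 m[φ3→cld] = [1, 2]
r1 m[φ3→rain] = [2, 1]
r1 m[wet→φ0] = [0, 0]
r1 m[wet→φ1] = [0, 0]
r1 m[wet→φ2] = [0, 0]
r1 m[cld→φ0] = [0, 0]
r1 m[cld→φ3] = [0, 0]
r1 m[rain→φ1] = [0, 0]
r1 m[rain→φ3] = [0, 0]
r1 m[fog→φ2] = [0, 0]
r2 m[φ0→wet] = [2, 1]
r2 m[φ0→cld] = [1, 3]
r2 m[φ1→wet] = [4, 2]
r2 m[φ1→rain] = [2, 4]
r2 m[φ2→wet] = [0, 1]
r2 m[φ2→fog] = [0, 5]
r2 m[φ3→cld] = [1, 2]
r2 m[φ3→rain] = [2, 1]
r2 m[wet→φ0] = [4, 3]
r2 m[wet→φ1] = [2, 2]
r2 m[wet→φ2] = [6, 3]
r2 m[cld→φ0] = [1, 2]
r2 m[cld→φ3] = [1, 3]
r2 m[rain→φ1] = [2, 1]
r2 m[rain→φ3] = [2, 4]
r2 m[fog→φ2] = [0, 0]
r3 m[φ0→wet] = [3, 2]
r3 m[φ0→cld] = [4, 6]
r3 m[φ1→wet] = [5, 4]
r3 m[φ1→rain] = [4, 6]
r3 m[φ2→wet] = [0, 1]
r3 m[φ2→fog] = [4, 10]
r3 m[φ3→cld] = [5, 4]
r3 m[φ3→rain] = [5, 2]
r3 m[wet→φ0] = [4, 3]
r3 m[wet→φ1] = [2, 2]
r3 m[wet→φ2] = [6, 3]
r3 m[cld→φ0] = [1, 2]
r3 m[cld→φ3] = [1, 3]
r3 m[rain→φ1] = [2, 1]
r3 m[rain→φ3] = [2, 4]
r3 m[fog→φ2] = [0, 0]
r4 m[φ0→wet] = [3, 2]
r4 m[φ0→cld] = [4, 6]
r4 m[φ1→wet] = [5, 4]
r4 m[φ1→rain] = [4, 6]
r4 m[φ2→wet] = [0, 1]
r4 m[φ2→fog] = [4, 10]
r4 m[φ3→cld] = [5, 4]
r4 m[φ3→rain] = [5, 2]
r4 m[wet→φ0] = [5, 5]
r4 m[wet→φ1] = [3, 3]
r4 m[wet→φ2] = [8, 6]
r4 m[cld→φ0] = [5, 4]
r4 m[cld→φ3] = [4, 6]
r4 m[rain→φ1] = [5, 2]
r4 m[rain→φ3] = [4, 6]
r4 m[fog→φ2] = [0, 0]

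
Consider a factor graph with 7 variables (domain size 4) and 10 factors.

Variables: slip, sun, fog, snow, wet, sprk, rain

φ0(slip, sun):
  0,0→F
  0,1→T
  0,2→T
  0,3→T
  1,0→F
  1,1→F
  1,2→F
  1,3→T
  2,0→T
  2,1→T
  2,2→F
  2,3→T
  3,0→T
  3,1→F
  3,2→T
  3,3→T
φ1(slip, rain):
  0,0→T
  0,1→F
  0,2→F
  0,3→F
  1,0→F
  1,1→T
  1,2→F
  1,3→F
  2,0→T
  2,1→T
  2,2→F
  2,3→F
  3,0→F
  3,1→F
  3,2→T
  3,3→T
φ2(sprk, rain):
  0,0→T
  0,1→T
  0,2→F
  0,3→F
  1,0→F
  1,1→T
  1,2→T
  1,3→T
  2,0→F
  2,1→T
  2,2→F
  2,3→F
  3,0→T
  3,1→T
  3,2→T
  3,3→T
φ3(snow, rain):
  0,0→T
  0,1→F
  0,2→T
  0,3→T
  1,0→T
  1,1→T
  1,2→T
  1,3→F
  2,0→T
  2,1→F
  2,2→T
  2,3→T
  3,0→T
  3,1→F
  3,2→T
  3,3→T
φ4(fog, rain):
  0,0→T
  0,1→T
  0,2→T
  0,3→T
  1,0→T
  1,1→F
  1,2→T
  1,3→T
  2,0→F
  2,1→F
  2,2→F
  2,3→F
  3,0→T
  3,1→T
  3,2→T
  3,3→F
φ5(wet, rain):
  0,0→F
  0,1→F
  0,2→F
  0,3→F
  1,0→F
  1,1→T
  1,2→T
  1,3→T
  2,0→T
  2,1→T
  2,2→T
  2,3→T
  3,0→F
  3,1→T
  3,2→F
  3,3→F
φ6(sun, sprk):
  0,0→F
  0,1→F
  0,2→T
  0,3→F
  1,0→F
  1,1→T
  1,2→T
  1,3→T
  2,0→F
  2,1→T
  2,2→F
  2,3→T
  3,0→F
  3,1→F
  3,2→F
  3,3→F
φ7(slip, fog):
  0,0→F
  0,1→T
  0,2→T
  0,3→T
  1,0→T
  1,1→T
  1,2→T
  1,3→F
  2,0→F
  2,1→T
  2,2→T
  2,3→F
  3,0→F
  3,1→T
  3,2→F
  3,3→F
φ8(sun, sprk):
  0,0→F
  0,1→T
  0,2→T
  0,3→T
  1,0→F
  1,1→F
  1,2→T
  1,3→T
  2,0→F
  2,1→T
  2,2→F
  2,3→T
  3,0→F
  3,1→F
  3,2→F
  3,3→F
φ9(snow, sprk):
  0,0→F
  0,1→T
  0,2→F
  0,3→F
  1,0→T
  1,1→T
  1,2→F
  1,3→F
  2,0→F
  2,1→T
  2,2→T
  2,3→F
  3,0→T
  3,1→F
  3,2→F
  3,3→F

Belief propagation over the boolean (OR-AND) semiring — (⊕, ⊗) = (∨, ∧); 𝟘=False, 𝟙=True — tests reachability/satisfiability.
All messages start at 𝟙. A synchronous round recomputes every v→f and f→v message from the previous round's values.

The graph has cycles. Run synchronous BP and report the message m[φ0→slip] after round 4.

message @ round 4 = [T, F, T, T]

init: all messages = 𝟙 over 4 values
r1 m[φ0→slip] = [T, T, T, T]
r1 m[φ0→sun] = [T, T, T, T]
r1 m[φ1→slip] = [T, T, T, T]
r1 m[φ1→rain] = [T, T, T, T]
r1 m[φ2→sprk] = [T, T, T, T]
r1 m[φ2→rain] = [T, T, T, T]
r1 m[φ3→snow] = [T, T, T, T]
r1 m[φ3→rain] = [T, T, T, T]
r1 m[φ4→fog] = [T, T, F, T]
r1 m[φ4→rain] = [T, T, T, T]
r1 m[φ5→wet] = [F, T, T, T]
r1 m[φ5→rain] = [T, T, T, T]
r1 m[φ6→sun] = [T, T, T, F]
r1 m[φ6→sprk] = [F, T, T, T]
r1 m[φ7→slip] = [T, T, T, T]
r1 m[φ7→fog] = [T, T, T, T]
r1 m[φ8→sun] = [T, T, T, F]
r1 m[φ8→sprk] = [F, T, T, T]
r1 m[φ9→snow] = [T, T, T, T]
r1 m[φ9→sprk] = [T, T, T, F]
r1 m[slip→φ0] = [T, T, T, T]
r1 m[slip→φ1] = [T, T, T, T]
r1 m[slip→φ7] = [T, T, T, T]
r1 m[sun→φ0] = [T, T, T, T]
r1 m[sun→φ6] = [T, T, T, T]
r1 m[sun→φ8] = [T, T, T, T]
r1 m[fog→φ4] = [T, T, T, T]
r1 m[fog→φ7] = [T, T, T, T]
r1 m[snow→φ3] = [T, T, T, T]
r1 m[snow→φ9] = [T, T, T, T]
r1 m[wet→φ5] = [T, T, T, T]
r1 m[sprk→φ2] = [T, T, T, T]
r1 m[sprk→φ6] = [T, T, T, T]
r1 m[sprk→φ8] = [T, T, T, T]
r1 m[sprk→φ9] = [T, T, T, T]
r1 m[rain→φ1] = [T, T, T, T]
r1 m[rain→φ2] = [T, T, T, T]
r1 m[rain→φ3] = [T, T, T, T]
r1 m[rain→φ4] = [T, T, T, T]
r1 m[rain→φ5] = [T, T, T, T]
r2 m[φ0→slip] = [T, T, T, T]
r2 m[φ0→sun] = [T, T, T, T]
r2 m[φ1→slip] = [T, T, T, T]
r2 m[φ1→rain] = [T, T, T, T]
r2 m[φ2→sprk] = [T, T, T, T]
r2 m[φ2→rain] = [T, T, T, T]
r2 m[φ3→snow] = [T, T, T, T]
r2 m[φ3→rain] = [T, T, T, T]
r2 m[φ4→fog] = [T, T, F, T]
r2 m[φ4→rain] = [T, T, T, T]
r2 m[φ5→wet] = [F, T, T, T]
r2 m[φ5→rain] = [T, T, T, T]
r2 m[φ6→sun] = [T, T, T, F]
r2 m[φ6→sprk] = [F, T, T, T]
r2 m[φ7→slip] = [T, T, T, T]
r2 m[φ7→fog] = [T, T, T, T]
r2 m[φ8→sun] = [T, T, T, F]
r2 m[φ8→sprk] = [F, T, T, T]
r2 m[φ9→snow] = [T, T, T, T]
r2 m[φ9→sprk] = [T, T, T, F]
r2 m[slip→φ0] = [T, T, T, T]
r2 m[slip→φ1] = [T, T, T, T]
r2 m[slip→φ7] = [T, T, T, T]
r2 m[sun→φ0] = [T, T, T, F]
r2 m[sun→φ6] = [T, T, T, F]
r2 m[sun→φ8] = [T, T, T, F]
r2 m[fog→φ4] = [T, T, T, T]
r2 m[fog→φ7] = [T, T, F, T]
r2 m[snow→φ3] = [T, T, T, T]
r2 m[snow→φ9] = [T, T, T, T]
r2 m[wet→φ5] = [T, T, T, T]
r2 m[sprk→φ2] = [F, T, T, F]
r2 m[sprk→φ6] = [F, T, T, F]
r2 m[sprk→φ8] = [F, T, T, F]
r2 m[sprk→φ9] = [F, T, T, T]
r2 m[rain→φ1] = [T, T, T, T]
r2 m[rain→φ2] = [T, T, T, T]
r2 m[rain→φ3] = [T, T, T, T]
r2 m[rain→φ4] = [T, T, T, T]
r2 m[rain→φ5] = [T, T, T, T]
r3 m[φ0→slip] = [T, F, T, T]
r3 m[φ0→sun] = [T, T, T, T]
r3 m[φ1→slip] = [T, T, T, T]
r3 m[φ1→rain] = [T, T, T, T]
r3 m[φ2→sprk] = [T, T, T, T]
r3 m[φ2→rain] = [F, T, T, T]
r3 m[φ3→snow] = [T, T, T, T]
r3 m[φ3→rain] = [T, T, T, T]
r3 m[φ4→fog] = [T, T, F, T]
r3 m[φ4→rain] = [T, T, T, T]
r3 m[φ5→wet] = [F, T, T, T]
r3 m[φ5→rain] = [T, T, T, T]
r3 m[φ6→sun] = [T, T, T, F]
r3 m[φ6→sprk] = [F, T, T, T]
r3 m[φ7→slip] = [T, T, T, T]
r3 m[φ7→fog] = [T, T, T, T]
r3 m[φ8→sun] = [T, T, T, F]
r3 m[φ8→sprk] = [F, T, T, T]
r3 m[φ9→snow] = [T, T, T, F]
r3 m[φ9→sprk] = [T, T, T, F]
r3 m[slip→φ0] = [T, T, T, T]
r3 m[slip→φ1] = [T, T, T, T]
r3 m[slip→φ7] = [T, T, T, T]
r3 m[sun→φ0] = [T, T, T, F]
r3 m[sun→φ6] = [T, T, T, F]
r3 m[sun→φ8] = [T, T, T, F]
r3 m[fog→φ4] = [T, T, T, T]
r3 m[fog→φ7] = [T, T, F, T]
r3 m[snow→φ3] = [T, T, T, T]
r3 m[snow→φ9] = [T, T, T, T]
r3 m[wet→φ5] = [T, T, T, T]
r3 m[sprk→φ2] = [F, T, T, F]
r3 m[sprk→φ6] = [F, T, T, F]
r3 m[sprk→φ8] = [F, T, T, F]
r3 m[sprk→φ9] = [F, T, T, T]
r3 m[rain→φ1] = [T, T, T, T]
r3 m[rain→φ2] = [T, T, T, T]
r3 m[rain→φ3] = [T, T, T, T]
r3 m[rain→φ4] = [T, T, T, T]
r3 m[rain→φ5] = [T, T, T, T]
r4 m[φ0→slip] = [T, F, T, T]
r4 m[φ0→sun] = [T, T, T, T]
r4 m[φ1→slip] = [T, T, T, T]
r4 m[φ1→rain] = [T, T, T, T]
r4 m[φ2→sprk] = [T, T, T, T]
r4 m[φ2→rain] = [F, T, T, T]
r4 m[φ3→snow] = [T, T, T, T]
r4 m[φ3→rain] = [T, T, T, T]
r4 m[φ4→fog] = [T, T, F, T]
r4 m[φ4→rain] = [T, T, T, T]
r4 m[φ5→wet] = [F, T, T, T]
r4 m[φ5→rain] = [T, T, T, T]
r4 m[φ6→sun] = [T, T, T, F]
r4 m[φ6→sprk] = [F, T, T, T]
r4 m[φ7→slip] = [T, T, T, T]
r4 m[φ7→fog] = [T, T, T, T]
r4 m[φ8→sun] = [T, T, T, F]
r4 m[φ8→sprk] = [F, T, T, T]
r4 m[φ9→snow] = [T, T, T, F]
r4 m[φ9→sprk] = [T, T, T, F]
r4 m[slip→φ0] = [T, T, T, T]
r4 m[slip→φ1] = [T, F, T, T]
r4 m[slip→φ7] = [T, F, T, T]
r4 m[sun→φ0] = [T, T, T, F]
r4 m[sun→φ6] = [T, T, T, F]
r4 m[sun→φ8] = [T, T, T, F]
r4 m[fog→φ4] = [T, T, T, T]
r4 m[fog→φ7] = [T, T, F, T]
r4 m[snow→φ3] = [T, T, T, F]
r4 m[snow→φ9] = [T, T, T, T]
r4 m[wet→φ5] = [T, T, T, T]
r4 m[sprk→φ2] = [F, T, T, F]
r4 m[sprk→φ6] = [F, T, T, F]
r4 m[sprk→φ8] = [F, T, T, F]
r4 m[sprk→φ9] = [F, T, T, T]
r4 m[rain→φ1] = [F, T, T, T]
r4 m[rain→φ2] = [T, T, T, T]
r4 m[rain→φ3] = [F, T, T, T]
r4 m[rain→φ4] = [F, T, T, T]
r4 m[rain→φ5] = [F, T, T, T]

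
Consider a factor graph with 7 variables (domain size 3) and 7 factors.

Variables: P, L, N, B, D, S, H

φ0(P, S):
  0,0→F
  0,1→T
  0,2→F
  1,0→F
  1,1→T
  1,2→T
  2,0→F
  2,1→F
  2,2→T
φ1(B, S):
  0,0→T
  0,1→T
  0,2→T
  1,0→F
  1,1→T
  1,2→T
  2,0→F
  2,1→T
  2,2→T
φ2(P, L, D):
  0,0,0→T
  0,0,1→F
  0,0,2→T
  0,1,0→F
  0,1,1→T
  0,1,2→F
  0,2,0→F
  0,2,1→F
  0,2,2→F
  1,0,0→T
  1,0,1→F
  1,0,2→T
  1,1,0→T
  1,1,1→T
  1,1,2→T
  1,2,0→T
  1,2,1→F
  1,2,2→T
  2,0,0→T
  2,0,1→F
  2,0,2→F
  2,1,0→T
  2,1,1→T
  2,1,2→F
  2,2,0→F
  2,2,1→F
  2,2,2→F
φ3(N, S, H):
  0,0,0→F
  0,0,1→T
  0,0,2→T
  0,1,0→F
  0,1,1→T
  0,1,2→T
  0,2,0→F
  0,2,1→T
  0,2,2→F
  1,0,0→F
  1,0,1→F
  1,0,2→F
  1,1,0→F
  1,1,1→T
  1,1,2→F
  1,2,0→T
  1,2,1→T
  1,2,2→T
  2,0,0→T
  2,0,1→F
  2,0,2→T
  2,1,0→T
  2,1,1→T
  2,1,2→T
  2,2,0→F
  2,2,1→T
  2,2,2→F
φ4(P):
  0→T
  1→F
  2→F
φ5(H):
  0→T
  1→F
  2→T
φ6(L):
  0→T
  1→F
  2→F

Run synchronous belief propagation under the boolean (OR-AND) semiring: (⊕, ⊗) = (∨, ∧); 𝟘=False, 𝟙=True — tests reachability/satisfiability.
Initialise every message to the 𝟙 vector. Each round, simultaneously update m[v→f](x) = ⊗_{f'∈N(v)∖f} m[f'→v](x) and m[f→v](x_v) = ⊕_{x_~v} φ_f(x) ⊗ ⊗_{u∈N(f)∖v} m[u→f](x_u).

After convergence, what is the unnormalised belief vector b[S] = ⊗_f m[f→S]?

init: all messages = 𝟙 over 3 values
r1 m[φ0→P] = [T, T, T]
r1 m[φ0→S] = [F, T, T]
r1 m[φ1→B] = [T, T, T]
r1 m[φ1→S] = [T, T, T]
r1 m[φ2→P] = [T, T, T]
r1 m[φ2→L] = [T, T, T]
r1 m[φ2→D] = [T, T, T]
r1 m[φ3→N] = [T, T, T]
r1 m[φ3→S] = [T, T, T]
r1 m[φ3→H] = [T, T, T]
r1 m[φ4→P] = [T, F, F]
r1 m[φ5→H] = [T, F, T]
r1 m[φ6→L] = [T, F, F]
r1 m[P→φ0] = [T, T, T]
r1 m[P→φ2] = [T, T, T]
r1 m[P→φ4] = [T, T, T]
r1 m[L→φ2] = [T, T, T]
r1 m[L→φ6] = [T, T, T]
r1 m[N→φ3] = [T, T, T]
r1 m[B→φ1] = [T, T, T]
r1 m[D→φ2] = [T, T, T]
r1 m[S→φ0] = [T, T, T]
r1 m[S→φ1] = [T, T, T]
r1 m[S→φ3] = [T, T, T]
r1 m[H→φ3] = [T, T, T]
r1 m[H→φ5] = [T, T, T]
r2 m[φ0→P] = [T, T, T]
r2 m[φ0→S] = [F, T, T]
r2 m[φ1→B] = [T, T, T]
r2 m[φ1→S] = [T, T, T]
r2 m[φ2→P] = [T, T, T]
r2 m[φ2→L] = [T, T, T]
r2 m[φ2→D] = [T, T, T]
r2 m[φ3→N] = [T, T, T]
r2 m[φ3→S] = [T, T, T]
r2 m[φ3→H] = [T, T, T]
r2 m[φ4→P] = [T, F, F]
r2 m[φ5→H] = [T, F, T]
r2 m[φ6→L] = [T, F, F]
r2 m[P→φ0] = [T, F, F]
r2 m[P→φ2] = [T, F, F]
r2 m[P→φ4] = [T, T, T]
r2 m[L→φ2] = [T, F, F]
r2 m[L→φ6] = [T, T, T]
r2 m[N→φ3] = [T, T, T]
r2 m[B→φ1] = [T, T, T]
r2 m[D→φ2] = [T, T, T]
r2 m[S→φ0] = [T, T, T]
r2 m[S→φ1] = [F, T, T]
r2 m[S→φ3] = [F, T, T]
r2 m[H→φ3] = [T, F, T]
r2 m[H→φ5] = [T, T, T]
r3 m[φ0→P] = [T, T, T]
r3 m[φ0→S] = [F, T, F]
r3 m[φ1→B] = [T, T, T]
r3 m[φ1→S] = [T, T, T]
r3 m[φ2→P] = [T, T, T]
r3 m[φ2→L] = [T, T, F]
r3 m[φ2→D] = [T, F, T]
r3 m[φ3→N] = [T, T, T]
r3 m[φ3→S] = [T, T, T]
r3 m[φ3→H] = [T, T, T]
r3 m[φ4→P] = [T, F, F]
r3 m[φ5→H] = [T, F, T]
r3 m[φ6→L] = [T, F, F]
r3 m[P→φ0] = [T, F, F]
r3 m[P→φ2] = [T, F, F]
r3 m[P→φ4] = [T, T, T]
r3 m[L→φ2] = [T, F, F]
r3 m[L→φ6] = [T, T, T]
r3 m[N→φ3] = [T, T, T]
r3 m[B→φ1] = [T, T, T]
r3 m[D→φ2] = [T, T, T]
r3 m[S→φ0] = [T, T, T]
r3 m[S→φ1] = [F, T, T]
r3 m[S→φ3] = [F, T, T]
r3 m[H→φ3] = [T, F, T]
r3 m[H→φ5] = [T, T, T]
r4 m[φ0→P] = [T, T, T]
r4 m[φ0→S] = [F, T, F]
r4 m[φ1→B] = [T, T, T]
r4 m[φ1→S] = [T, T, T]
r4 m[φ2→P] = [T, T, T]
r4 m[φ2→L] = [T, T, F]
r4 m[φ2→D] = [T, F, T]
r4 m[φ3→N] = [T, T, T]
r4 m[φ3→S] = [T, T, T]
r4 m[φ3→H] = [T, T, T]
r4 m[φ4→P] = [T, F, F]
r4 m[φ5→H] = [T, F, T]
r4 m[φ6→L] = [T, F, F]
r4 m[P→φ0] = [T, F, F]
r4 m[P→φ2] = [T, F, F]
r4 m[P→φ4] = [T, T, T]
r4 m[L→φ2] = [T, F, F]
r4 m[L→φ6] = [T, T, F]
r4 m[N→φ3] = [T, T, T]
r4 m[B→φ1] = [T, T, T]
r4 m[D→φ2] = [T, T, T]
r4 m[S→φ0] = [T, T, T]
r4 m[S→φ1] = [F, T, F]
r4 m[S→φ3] = [F, T, F]
r4 m[H→φ3] = [T, F, T]
r4 m[H→φ5] = [T, T, T]
r5 m[φ0→P] = [T, T, T]
r5 m[φ0→S] = [F, T, F]
r5 m[φ1→B] = [T, T, T]
r5 m[φ1→S] = [T, T, T]
r5 m[φ2→P] = [T, T, T]
r5 m[φ2→L] = [T, T, F]
r5 m[φ2→D] = [T, F, T]
r5 m[φ3→N] = [T, F, T]
r5 m[φ3→S] = [T, T, T]
r5 m[φ3→H] = [T, T, T]
r5 m[φ4→P] = [T, F, F]
r5 m[φ5→H] = [T, F, T]
r5 m[φ6→L] = [T, F, F]
r5 m[P→φ0] = [T, F, F]
r5 m[P→φ2] = [T, F, F]
r5 m[P→φ4] = [T, T, T]
r5 m[L→φ2] = [T, F, F]
r5 m[L→φ6] = [T, T, F]
r5 m[N→φ3] = [T, T, T]
r5 m[B→φ1] = [T, T, T]
r5 m[D→φ2] = [T, T, T]
r5 m[S→φ0] = [T, T, T]
r5 m[S→φ1] = [F, T, F]
r5 m[S→φ3] = [F, T, F]
r5 m[H→φ3] = [T, F, T]
r5 m[H→φ5] = [T, T, T]
r6 m[φ0→P] = [T, T, T]
r6 m[φ0→S] = [F, T, F]
r6 m[φ1→B] = [T, T, T]
r6 m[φ1→S] = [T, T, T]
r6 m[φ2→P] = [T, T, T]
r6 m[φ2→L] = [T, T, F]
r6 m[φ2→D] = [T, F, T]
r6 m[φ3→N] = [T, F, T]
r6 m[φ3→S] = [T, T, T]
r6 m[φ3→H] = [T, T, T]
r6 m[φ4→P] = [T, F, F]
r6 m[φ5→H] = [T, F, T]
r6 m[φ6→L] = [T, F, F]
r6 m[P→φ0] = [T, F, F]
r6 m[P→φ2] = [T, F, F]
r6 m[P→φ4] = [T, T, T]
r6 m[L→φ2] = [T, F, F]
r6 m[L→φ6] = [T, T, F]
r6 m[N→φ3] = [T, T, T]
r6 m[B→φ1] = [T, T, T]
r6 m[D→φ2] = [T, T, T]
r6 m[S→φ0] = [T, T, T]
r6 m[S→φ1] = [F, T, F]
r6 m[S→φ3] = [F, T, F]
r6 m[H→φ3] = [T, F, T]
r6 m[H→φ5] = [T, T, T]
fixed point reached at round 6
b[S] = ⊗ incoming = [F, T, F]

b[S] = [F, T, F]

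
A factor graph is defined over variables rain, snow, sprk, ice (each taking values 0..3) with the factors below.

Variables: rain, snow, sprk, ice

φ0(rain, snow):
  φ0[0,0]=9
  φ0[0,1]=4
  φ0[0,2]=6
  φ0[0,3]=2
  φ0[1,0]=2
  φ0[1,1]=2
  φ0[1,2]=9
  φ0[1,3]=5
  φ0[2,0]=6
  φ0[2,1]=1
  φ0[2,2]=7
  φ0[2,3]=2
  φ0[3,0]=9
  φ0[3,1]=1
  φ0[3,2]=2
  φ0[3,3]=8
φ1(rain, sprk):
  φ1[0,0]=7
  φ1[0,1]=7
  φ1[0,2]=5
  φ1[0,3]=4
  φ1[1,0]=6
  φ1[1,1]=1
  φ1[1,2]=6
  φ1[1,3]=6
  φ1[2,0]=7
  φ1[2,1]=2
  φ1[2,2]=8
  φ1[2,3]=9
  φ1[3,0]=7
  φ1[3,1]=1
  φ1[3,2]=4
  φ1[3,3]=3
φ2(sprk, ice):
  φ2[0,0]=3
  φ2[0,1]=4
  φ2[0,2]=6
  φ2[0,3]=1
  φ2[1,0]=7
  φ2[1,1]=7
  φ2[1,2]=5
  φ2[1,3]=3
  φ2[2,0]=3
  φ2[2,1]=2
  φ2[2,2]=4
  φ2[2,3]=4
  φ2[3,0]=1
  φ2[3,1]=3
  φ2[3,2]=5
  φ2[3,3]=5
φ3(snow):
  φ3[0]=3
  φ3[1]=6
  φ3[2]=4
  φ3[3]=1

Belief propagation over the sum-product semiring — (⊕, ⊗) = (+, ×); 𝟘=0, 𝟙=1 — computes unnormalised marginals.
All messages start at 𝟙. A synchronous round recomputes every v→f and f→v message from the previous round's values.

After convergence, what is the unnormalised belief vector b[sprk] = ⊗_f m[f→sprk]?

b[sprk] = [22596, 16610, 17771, 18130]

init: all messages = 𝟙 over 4 values
r1 m[φ0→rain] = [21, 18, 16, 20]
r1 m[φ0→snow] = [26, 8, 24, 17]
r1 m[φ1→rain] = [23, 19, 26, 15]
r1 m[φ1→sprk] = [27, 11, 23, 22]
r1 m[φ2→sprk] = [14, 22, 13, 14]
r1 m[φ2→ice] = [14, 16, 20, 13]
r1 m[φ3→snow] = [3, 6, 4, 1]
r1 m[rain→φ0] = [1, 1, 1, 1]
r1 m[rain→φ1] = [1, 1, 1, 1]
r1 m[snow→φ0] = [1, 1, 1, 1]
r1 m[snow→φ3] = [1, 1, 1, 1]
r1 m[sprk→φ1] = [1, 1, 1, 1]
r1 m[sprk→φ2] = [1, 1, 1, 1]
r1 m[ice→φ2] = [1, 1, 1, 1]
r2 m[φ0→rain] = [21, 18, 16, 20]
r2 m[φ0→snow] = [26, 8, 24, 17]
r2 m[φ1→rain] = [23, 19, 26, 15]
r2 m[φ1→sprk] = [27, 11, 23, 22]
r2 m[φ2→sprk] = [14, 22, 13, 14]
r2 m[φ2→ice] = [14, 16, 20, 13]
r2 m[φ3→snow] = [3, 6, 4, 1]
r2 m[rain→φ0] = [23, 19, 26, 15]
r2 m[rain→φ1] = [21, 18, 16, 20]
r2 m[snow→φ0] = [3, 6, 4, 1]
r2 m[snow→φ3] = [26, 8, 24, 17]
r2 m[sprk→φ1] = [14, 22, 13, 14]
r2 m[sprk→φ2] = [27, 11, 23, 22]
r2 m[ice→φ2] = [1, 1, 1, 1]
r3 m[φ0→rain] = [77, 59, 54, 49]
r3 m[φ0→snow] = [536, 171, 521, 313]
r3 m[φ1→rain] = [373, 268, 372, 214]
r3 m[φ1→sprk] = [507, 217, 421, 396]
r3 m[φ2→sprk] = [14, 22, 13, 14]
r3 m[φ2→ice] = [249, 297, 419, 262]
r3 m[φ3→snow] = [3, 6, 4, 1]
r3 m[rain→φ0] = [23, 19, 26, 15]
r3 m[rain→φ1] = [21, 18, 16, 20]
r3 m[snow→φ0] = [3, 6, 4, 1]
r3 m[snow→φ3] = [26, 8, 24, 17]
r3 m[sprk→φ1] = [14, 22, 13, 14]
r3 m[sprk→φ2] = [27, 11, 23, 22]
r3 m[ice→φ2] = [1, 1, 1, 1]
r4 m[φ0→rain] = [77, 59, 54, 49]
r4 m[φ0→snow] = [536, 171, 521, 313]
r4 m[φ1→rain] = [373, 268, 372, 214]
r4 m[φ1→sprk] = [507, 217, 421, 396]
r4 m[φ2→sprk] = [14, 22, 13, 14]
r4 m[φ2→ice] = [249, 297, 419, 262]
r4 m[φ3→snow] = [3, 6, 4, 1]
r4 m[rain→φ0] = [373, 268, 372, 214]
r4 m[rain→φ1] = [77, 59, 54, 49]
r4 m[snow→φ0] = [3, 6, 4, 1]
r4 m[snow→φ3] = [536, 171, 521, 313]
r4 m[sprk→φ1] = [14, 22, 13, 14]
r4 m[sprk→φ2] = [507, 217, 421, 396]
r4 m[ice→φ2] = [1, 1, 1, 1]
r5 m[φ0→rain] = [77, 59, 54, 49]
r5 m[φ0→snow] = [8051, 2614, 7682, 4542]
r5 m[φ1→rain] = [373, 268, 372, 214]
r5 m[φ1→sprk] = [1614, 755, 1367, 1295]
r5 m[φ2→sprk] = [14, 22, 13, 14]
r5 m[φ2→ice] = [4699, 5577, 7791, 4822]
r5 m[φ3→snow] = [3, 6, 4, 1]
r5 m[rain→φ0] = [373, 268, 372, 214]
r5 m[rain→φ1] = [77, 59, 54, 49]
r5 m[snow→φ0] = [3, 6, 4, 1]
r5 m[snow→φ3] = [536, 171, 521, 313]
r5 m[sprk→φ1] = [14, 22, 13, 14]
r5 m[sprk→φ2] = [507, 217, 421, 396]
r5 m[ice→φ2] = [1, 1, 1, 1]
r6 m[φ0→rain] = [77, 59, 54, 49]
r6 m[φ0→snow] = [8051, 2614, 7682, 4542]
r6 m[φ1→rain] = [373, 268, 372, 214]
r6 m[φ1→sprk] = [1614, 755, 1367, 1295]
r6 m[φ2→sprk] = [14, 22, 13, 14]
r6 m[φ2→ice] = [4699, 5577, 7791, 4822]
r6 m[φ3→snow] = [3, 6, 4, 1]
r6 m[rain→φ0] = [373, 268, 372, 214]
r6 m[rain→φ1] = [77, 59, 54, 49]
r6 m[snow→φ0] = [3, 6, 4, 1]
r6 m[snow→φ3] = [8051, 2614, 7682, 4542]
r6 m[sprk→φ1] = [14, 22, 13, 14]
r6 m[sprk→φ2] = [1614, 755, 1367, 1295]
r6 m[ice→φ2] = [1, 1, 1, 1]
r7 m[φ0→rain] = [77, 59, 54, 49]
r7 m[φ0→snow] = [8051, 2614, 7682, 4542]
r7 m[φ1→rain] = [373, 268, 372, 214]
r7 m[φ1→sprk] = [1614, 755, 1367, 1295]
r7 m[φ2→sprk] = [14, 22, 13, 14]
r7 m[φ2→ice] = [15523, 18360, 25402, 15822]
r7 m[φ3→snow] = [3, 6, 4, 1]
r7 m[rain→φ0] = [373, 268, 372, 214]
r7 m[rain→φ1] = [77, 59, 54, 49]
r7 m[snow→φ0] = [3, 6, 4, 1]
r7 m[snow→φ3] = [8051, 2614, 7682, 4542]
r7 m[sprk→φ1] = [14, 22, 13, 14]
r7 m[sprk→φ2] = [1614, 755, 1367, 1295]
r7 m[ice→φ2] = [1, 1, 1, 1]
r8 m[φ0→rain] = [77, 59, 54, 49]
r8 m[φ0→snow] = [8051, 2614, 7682, 4542]
r8 m[φ1→rain] = [373, 268, 372, 214]
r8 m[φ1→sprk] = [1614, 755, 1367, 1295]
r8 m[φ2→sprk] = [14, 22, 13, 14]
r8 m[φ2→ice] = [15523, 18360, 25402, 15822]
r8 m[φ3→snow] = [3, 6, 4, 1]
r8 m[rain→φ0] = [373, 268, 372, 214]
r8 m[rain→φ1] = [77, 59, 54, 49]
r8 m[snow→φ0] = [3, 6, 4, 1]
r8 m[snow→φ3] = [8051, 2614, 7682, 4542]
r8 m[sprk→φ1] = [14, 22, 13, 14]
r8 m[sprk→φ2] = [1614, 755, 1367, 1295]
r8 m[ice→φ2] = [1, 1, 1, 1]
fixed point reached at round 8
b[sprk] = ⊗ incoming = [22596, 16610, 17771, 18130]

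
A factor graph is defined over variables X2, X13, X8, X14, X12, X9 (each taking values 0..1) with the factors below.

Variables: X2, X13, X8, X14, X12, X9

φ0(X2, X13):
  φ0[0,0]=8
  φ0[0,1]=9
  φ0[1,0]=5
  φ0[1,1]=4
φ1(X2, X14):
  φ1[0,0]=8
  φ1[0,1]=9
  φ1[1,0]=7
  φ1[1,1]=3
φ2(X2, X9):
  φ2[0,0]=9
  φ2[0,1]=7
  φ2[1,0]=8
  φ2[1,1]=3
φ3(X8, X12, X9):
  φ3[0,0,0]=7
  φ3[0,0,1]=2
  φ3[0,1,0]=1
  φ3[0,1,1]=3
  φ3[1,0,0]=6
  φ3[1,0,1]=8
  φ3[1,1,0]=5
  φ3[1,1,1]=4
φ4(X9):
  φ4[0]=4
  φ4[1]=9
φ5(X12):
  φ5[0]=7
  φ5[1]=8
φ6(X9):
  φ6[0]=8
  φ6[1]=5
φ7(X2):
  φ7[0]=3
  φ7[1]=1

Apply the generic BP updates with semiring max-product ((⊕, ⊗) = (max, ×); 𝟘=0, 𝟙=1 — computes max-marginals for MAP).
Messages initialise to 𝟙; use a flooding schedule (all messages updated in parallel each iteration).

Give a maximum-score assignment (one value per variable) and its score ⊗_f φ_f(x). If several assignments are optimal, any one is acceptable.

init: all messages = 𝟙 over 2 values
r1 m[φ0→X2] = [9, 5]
r1 m[φ0→X13] = [8, 9]
r1 m[φ1→X2] = [9, 7]
r1 m[φ1→X14] = [8, 9]
r1 m[φ2→X2] = [9, 8]
r1 m[φ2→X9] = [9, 7]
r1 m[φ3→X8] = [7, 8]
r1 m[φ3→X12] = [8, 5]
r1 m[φ3→X9] = [7, 8]
r1 m[φ4→X9] = [4, 9]
r1 m[φ5→X12] = [7, 8]
r1 m[φ6→X9] = [8, 5]
r1 m[φ7→X2] = [3, 1]
r1 m[X2→φ0] = [1, 1]
r1 m[X2→φ1] = [1, 1]
r1 m[X2→φ2] = [1, 1]
r1 m[X2→φ7] = [1, 1]
r1 m[X13→φ0] = [1, 1]
r1 m[X8→φ3] = [1, 1]
r1 m[X14→φ1] = [1, 1]
r1 m[X12→φ3] = [1, 1]
r1 m[X12→φ5] = [1, 1]
r1 m[X9→φ2] = [1, 1]
r1 m[X9→φ3] = [1, 1]
r1 m[X9→φ4] = [1, 1]
r1 m[X9→φ6] = [1, 1]
r2 m[φ0→X2] = [9, 5]
r2 m[φ0→X13] = [8, 9]
r2 m[φ1→X2] = [9, 7]
r2 m[φ1→X14] = [8, 9]
r2 m[φ2→X2] = [9, 8]
r2 m[φ2→X9] = [9, 7]
r2 m[φ3→X8] = [7, 8]
r2 m[φ3→X12] = [8, 5]
r2 m[φ3→X9] = [7, 8]
r2 m[φ4→X9] = [4, 9]
r2 m[φ5→X12] = [7, 8]
r2 m[φ6→X9] = [8, 5]
r2 m[φ7→X2] = [3, 1]
r2 m[X2→φ0] = [243, 56]
r2 m[X2→φ1] = [243, 40]
r2 m[X2→φ2] = [243, 35]
r2 m[X2→φ7] = [729, 280]
r2 m[X13→φ0] = [1, 1]
r2 m[X8→φ3] = [1, 1]
r2 m[X14→φ1] = [1, 1]
r2 m[X12→φ3] = [7, 8]
r2 m[X12→φ5] = [8, 5]
r2 m[X9→φ2] = [224, 360]
r2 m[X9→φ3] = [288, 315]
r2 m[X9→φ4] = [504, 280]
r2 m[X9→φ6] = [252, 504]
r3 m[φ0→X2] = [9, 5]
r3 m[φ0→X13] = [1944, 2187]
r3 m[φ1→X2] = [9, 7]
r3 m[φ1→X14] = [1944, 2187]
r3 m[φ2→X2] = [2520, 1792]
r3 m[φ2→X9] = [2187, 1701]
r3 m[φ3→X8] = [14112, 17640]
r3 m[φ3→X12] = [2520, 1440]
r3 m[φ3→X9] = [49, 56]
r3 m[φ4→X9] = [4, 9]
r3 m[φ5→X12] = [7, 8]
r3 m[φ6→X9] = [8, 5]
r3 m[φ7→X2] = [3, 1]
r3 m[X2→φ0] = [243, 56]
r3 m[X2→φ1] = [243, 40]
r3 m[X2→φ2] = [243, 35]
r3 m[X2→φ7] = [729, 280]
r3 m[X13→φ0] = [1, 1]
r3 m[X8→φ3] = [1, 1]
r3 m[X14→φ1] = [1, 1]
r3 m[X12→φ3] = [7, 8]
r3 m[X12→φ5] = [8, 5]
r3 m[X9→φ2] = [224, 360]
r3 m[X9→φ3] = [288, 315]
r3 m[X9→φ4] = [504, 280]
r3 m[X9→φ6] = [252, 504]
r4 m[φ0→X2] = [9, 5]
r4 m[φ0→X13] = [1944, 2187]
r4 m[φ1→X2] = [9, 7]
r4 m[φ1→X14] = [1944, 2187]
r4 m[φ2→X2] = [2520, 1792]
r4 m[φ2→X9] = [2187, 1701]
r4 m[φ3→X8] = [14112, 17640]
r4 m[φ3→X12] = [2520, 1440]
r4 m[φ3→X9] = [49, 56]
r4 m[φ4→X9] = [4, 9]
r4 m[φ5→X12] = [7, 8]
r4 m[φ6→X9] = [8, 5]
r4 m[φ7→X2] = [3, 1]
r4 m[X2→φ0] = [68040, 12544]
r4 m[X2→φ1] = [68040, 8960]
r4 m[X2→φ2] = [243, 35]
r4 m[X2→φ7] = [204120, 62720]
r4 m[X13→φ0] = [1, 1]
r4 m[X8→φ3] = [1, 1]
r4 m[X14→φ1] = [1, 1]
r4 m[X12→φ3] = [7, 8]
r4 m[X12→φ5] = [2520, 1440]
r4 m[X9→φ2] = [1568, 2520]
r4 m[X9→φ3] = [69984, 76545]
r4 m[X9→φ4] = [857304, 476280]
r4 m[X9→φ6] = [428652, 857304]
r5 m[φ0→X2] = [9, 5]
r5 m[φ0→X13] = [544320, 612360]
r5 m[φ1→X2] = [9, 7]
r5 m[φ1→X14] = [544320, 612360]
r5 m[φ2→X2] = [17640, 12544]
r5 m[φ2→X9] = [2187, 1701]
r5 m[φ3→X8] = [3429216, 4286520]
r5 m[φ3→X12] = [612360, 349920]
r5 m[φ3→X9] = [49, 56]
r5 m[φ4→X9] = [4, 9]
r5 m[φ5→X12] = [7, 8]
r5 m[φ6→X9] = [8, 5]
r5 m[φ7→X2] = [3, 1]
r5 m[X2→φ0] = [68040, 12544]
r5 m[X2→φ1] = [68040, 8960]
r5 m[X2→φ2] = [243, 35]
r5 m[X2→φ7] = [204120, 62720]
r5 m[X13→φ0] = [1, 1]
r5 m[X8→φ3] = [1, 1]
r5 m[X14→φ1] = [1, 1]
r5 m[X12→φ3] = [7, 8]
r5 m[X12→φ5] = [2520, 1440]
r5 m[X9→φ2] = [1568, 2520]
r5 m[X9→φ3] = [69984, 76545]
r5 m[X9→φ4] = [857304, 476280]
r5 m[X9→φ6] = [428652, 857304]
r6 m[φ0→X2] = [9, 5]
r6 m[φ0→X13] = [544320, 612360]
r6 m[φ1→X2] = [9, 7]
r6 m[φ1→X14] = [544320, 612360]
r6 m[φ2→X2] = [17640, 12544]
r6 m[φ2→X9] = [2187, 1701]
r6 m[φ3→X8] = [3429216, 4286520]
r6 m[φ3→X12] = [612360, 349920]
r6 m[φ3→X9] = [49, 56]
r6 m[φ4→X9] = [4, 9]
r6 m[φ5→X12] = [7, 8]
r6 m[φ6→X9] = [8, 5]
r6 m[φ7→X2] = [3, 1]
r6 m[X2→φ0] = [476280, 87808]
r6 m[X2→φ1] = [476280, 62720]
r6 m[X2→φ2] = [243, 35]
r6 m[X2→φ7] = [1428840, 439040]
r6 m[X13→φ0] = [1, 1]
r6 m[X8→φ3] = [1, 1]
r6 m[X14→φ1] = [1, 1]
r6 m[X12→φ3] = [7, 8]
r6 m[X12→φ5] = [612360, 349920]
r6 m[X9→φ2] = [1568, 2520]
r6 m[X9→φ3] = [69984, 76545]
r6 m[X9→φ4] = [857304, 476280]
r6 m[X9→φ6] = [428652, 857304]
r7 m[φ0→X2] = [9, 5]
r7 m[φ0→X13] = [3810240, 4286520]
r7 m[φ1→X2] = [9, 7]
r7 m[φ1→X14] = [3810240, 4286520]
r7 m[φ2→X2] = [17640, 12544]
r7 m[φ2→X9] = [2187, 1701]
r7 m[φ3→X8] = [3429216, 4286520]
r7 m[φ3→X12] = [612360, 349920]
r7 m[φ3→X9] = [49, 56]
r7 m[φ4→X9] = [4, 9]
r7 m[φ5→X12] = [7, 8]
r7 m[φ6→X9] = [8, 5]
r7 m[φ7→X2] = [3, 1]
r7 m[X2→φ0] = [476280, 87808]
r7 m[X2→φ1] = [476280, 62720]
r7 m[X2→φ2] = [243, 35]
r7 m[X2→φ7] = [1428840, 439040]
r7 m[X13→φ0] = [1, 1]
r7 m[X8→φ3] = [1, 1]
r7 m[X14→φ1] = [1, 1]
r7 m[X12→φ3] = [7, 8]
r7 m[X12→φ5] = [612360, 349920]
r7 m[X9→φ2] = [1568, 2520]
r7 m[X9→φ3] = [69984, 76545]
r7 m[X9→φ4] = [857304, 476280]
r7 m[X9→φ6] = [428652, 857304]
r8 m[φ0→X2] = [9, 5]
r8 m[φ0→X13] = [3810240, 4286520]
r8 m[φ1→X2] = [9, 7]
r8 m[φ1→X14] = [3810240, 4286520]
r8 m[φ2→X2] = [17640, 12544]
r8 m[φ2→X9] = [2187, 1701]
r8 m[φ3→X8] = [3429216, 4286520]
r8 m[φ3→X12] = [612360, 349920]
r8 m[φ3→X9] = [49, 56]
r8 m[φ4→X9] = [4, 9]
r8 m[φ5→X12] = [7, 8]
r8 m[φ6→X9] = [8, 5]
r8 m[φ7→X2] = [3, 1]
r8 m[X2→φ0] = [476280, 87808]
r8 m[X2→φ1] = [476280, 62720]
r8 m[X2→φ2] = [243, 35]
r8 m[X2→φ7] = [1428840, 439040]
r8 m[X13→φ0] = [1, 1]
r8 m[X8→φ3] = [1, 1]
r8 m[X14→φ1] = [1, 1]
r8 m[X12→φ3] = [7, 8]
r8 m[X12→φ5] = [612360, 349920]
r8 m[X9→φ2] = [1568, 2520]
r8 m[X9→φ3] = [69984, 76545]
r8 m[X9→φ4] = [857304, 476280]
r8 m[X9→φ6] = [428652, 857304]
fixed point reached at round 8
traceback from X2: (X2=0, X13=1, X8=1, X14=1, X12=0, X9=1), score=4286520

assignment: (X2=0, X13=1, X8=1, X14=1, X12=0, X9=1); score = 4286520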